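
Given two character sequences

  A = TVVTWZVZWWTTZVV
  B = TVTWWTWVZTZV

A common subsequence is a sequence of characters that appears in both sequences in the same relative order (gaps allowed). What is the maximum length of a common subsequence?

One common subsequence of length 9: T at A[1]=B[1]; then V at A[2]=B[2]; then T at A[4]=B[6]; then W at A[5]=B[7]; then V at A[7]=B[8]; then Z at A[8]=B[9]; then T at A[12]=B[10]; then Z at A[13]=B[11]; then V at A[15]=B[12]. dp[15][12] = 9 confirms this is the maximum.

9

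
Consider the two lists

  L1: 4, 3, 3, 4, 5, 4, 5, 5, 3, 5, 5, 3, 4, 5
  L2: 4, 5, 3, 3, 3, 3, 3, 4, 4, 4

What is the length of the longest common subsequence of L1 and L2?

Let dp[i][j] be the LCS length of the first i values of L1 and the first j values of L2. dp[i][j] = dp[i-1][j-1]+1 when the i-th and j-th values match, else max(dp[i-1][j], dp[i][j-1]).
    ·  4  5  3  3  3  3  3  4  4  4
 ·  0  0  0  0  0  0  0  0  0  0  0
 4  0  1  1  1  1  1  1  1  1  1  1
 3  0  1  1  2  2  2  2  2  2  2  2
 3  0  1  1  2  3  3  3  3  3  3  3
 4  0  1  1  2  3  3  3  3  4  4  4
 5  0  1  2  2  3  3  3  3  4  4  4
 4  0  1  2  2  3  3  3  3  4  5  5
 5  0  1  2  2  3  3  3  3  4  5  5
 5  0  1  2  2  3  3  3  3  4  5  5
 3  0  1  2  3  3  4  4  4  4  5  5
 5  0  1  2  3  3  4  4  4  4  5  5
 5  0  1  2  3  3  4  4  4  4  5  5
 3  0  1  2  3  4  4  5  5  5  5  5
 4  0  1  2  3  4  4  5  5  6  6  6
 5  0  1  2  3  4  4  5  5  6  6  6
dp[14][10] = 6. One LCS (by backtracking along matches): 4, 3, 3, 4, 4, 4.

6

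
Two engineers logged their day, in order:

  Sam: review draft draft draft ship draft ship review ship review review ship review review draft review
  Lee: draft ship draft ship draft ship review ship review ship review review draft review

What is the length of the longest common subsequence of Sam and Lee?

One common subsequence of length 13: draft (Sam #2, Lee #1); then draft (Sam #4, Lee #3); then ship (Sam #5, Lee #4); then draft (Sam #6, Lee #5); then ship (Sam #7, Lee #6); then review (Sam #8, Lee #7); then ship (Sam #9, Lee #8); then review (Sam #11, Lee #9); then ship (Sam #12, Lee #10); then review (Sam #13, Lee #11); then review (Sam #14, Lee #12); then draft (Sam #15, Lee #13); then review (Sam #16, Lee #14), and the DP table's final entry dp[16][14] is also 13, so no common subsequence is longer.

13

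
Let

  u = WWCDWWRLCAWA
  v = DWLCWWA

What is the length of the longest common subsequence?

6

Let dp[i][j] be the LCS length of the first i characters of u and the first j characters of v. dp[i][j] = dp[i-1][j-1]+1 when the i-th and j-th characters match, else max(dp[i-1][j], dp[i][j-1]).
    ·  D  W  L  C  W  W  A
 ·  0  0  0  0  0  0  0  0
 W  0  0  1  1  1  1  1  1
 W  0  0  1  1  1  2  2  2
 C  0  0  1  1  2  2  2  2
 D  0  1  1  1  2  2  2  2
 W  0  1  2  2  2  3  3  3
 W  0  1  2  2  2  3  4  4
 R  0  1  2  2  2  3  4  4
 L  0  1  2  3  3  3  4  4
 C  0  1  2  3  4  4  4  4
 A  0  1  2  3  4  4  4  5
 W  0  1  2  3  4  5  5  5
 A  0  1  2  3  4  5  5  6
dp[12][7] = 6. One LCS (by backtracking along matches): DWLCWA.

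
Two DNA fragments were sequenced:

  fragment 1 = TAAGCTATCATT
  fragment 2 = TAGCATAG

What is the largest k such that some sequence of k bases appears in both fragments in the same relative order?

Match T [1,1], A [3,2], G [4,3], C [5,4], A [7,5], T [8,6], A [10,7] — 7 bases in the same relative order in both. dp[12][8] = 7 confirms this is the maximum.

7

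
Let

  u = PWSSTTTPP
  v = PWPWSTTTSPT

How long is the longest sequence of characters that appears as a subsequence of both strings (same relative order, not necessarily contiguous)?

Let dp[i][j] be the LCS length of the first i characters of u and the first j characters of v. dp[i][j] = dp[i-1][j-1]+1 when the i-th and j-th characters match, else max(dp[i-1][j], dp[i][j-1]).
    ·  P  W  P  W  S  T  T  T  S  P  T
 ·  0  0  0  0  0  0  0  0  0  0  0  0
 P  0  1  1  1  1  1  1  1  1  1  1  1
 W  0  1  2  2  2  2  2  2  2  2  2  2
 S  0  1  2  2  2  3  3  3  3  3  3  3
 S  0  1  2  2  2  3  3  3  3  4  4  4
 T  0  1  2  2  2  3  4  4  4  4  4  5
 T  0  1  2  2  2  3  4  5  5  5  5  5
 T  0  1  2  2  2  3  4  5  6  6  6  6
 P  0  1  2  3  3  3  4  5  6  6  7  7
 P  0  1  2  3  3  3  4  5  6  6  7  7
dp[9][11] = 7. One LCS (by backtracking along matches): PWSTTTP.

7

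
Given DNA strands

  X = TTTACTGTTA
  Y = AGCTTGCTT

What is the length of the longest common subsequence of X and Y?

6

Let dp[i][j] be the LCS length of the first i bases of X and the first j bases of Y. dp[i][j] = dp[i-1][j-1]+1 when the i-th and j-th bases match, else max(dp[i-1][j], dp[i][j-1]).
    ·  A  G  C  T  T  G  C  T  T
 ·  0  0  0  0  0  0  0  0  0  0
 T  0  0  0  0  1  1  1  1  1  1
 T  0  0  0  0  1  2  2  2  2  2
 T  0  0  0  0  1  2  2  2  3  3
 A  0  1  1  1  1  2  2  2  3  3
 C  0  1  1  2  2  2  2  3  3  3
 T  0  1  1  2  3  3  3  3  4  4
 G  0  1  2  2  3  3  4  4  4  4
 T  0  1  2  2  3  4  4  4  5  5
 T  0  1  2  2  3  4  4  4  5  6
 A  0  1  2  2  3  4  4  4  5  6
dp[10][9] = 6. One LCS (by backtracking along matches): ACTGTT.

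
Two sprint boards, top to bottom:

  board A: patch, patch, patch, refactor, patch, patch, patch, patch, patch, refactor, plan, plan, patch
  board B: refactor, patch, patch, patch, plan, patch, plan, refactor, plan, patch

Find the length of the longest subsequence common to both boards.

Pick refactor (board A #4, board B #1); then patch (board A #5, board B #2); then patch (board A #6, board B #3); then patch (board A #7, board B #4); then patch (board A #8, board B #6); then refactor (board A #10, board B #8); then plan (board A #12, board B #9); then patch (board A #13, board B #10); all 8 tasks appear in both, in order. Since dp[13][10] = 8, nothing longer is possible.

8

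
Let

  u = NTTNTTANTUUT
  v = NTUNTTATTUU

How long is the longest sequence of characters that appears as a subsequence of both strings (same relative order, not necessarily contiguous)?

Let dp[i][j] be the LCS length of the first i characters of u and the first j characters of v. dp[i][j] = dp[i-1][j-1]+1 when the i-th and j-th characters match, else max(dp[i-1][j], dp[i][j-1]).
    ·  N  T  U  N  T  T  A  T  T  U  U
 ·  0  0  0  0  0  0  0  0  0  0  0  0
 N  0  1  1  1  1  1  1  1  1  1  1  1
 T  0  1  2  2  2  2  2  2  2  2  2  2
 T  0  1  2  2  2  3  3  3  3  3  3  3
 N  0  1  2  2  3  3  3  3  3  3  3  3
 T  0  1  2  2  3  4  4  4  4  4  4  4
 T  0  1  2  2  3  4  5  5  5  5  5  5
 A  0  1  2  2  3  4  5  6  6  6  6  6
 N  0  1  2  2  3  4  5  6  6  6  6  6
 T  0  1  2  2  3  4  5  6  7  7  7  7
 U  0  1  2  3  3  4  5  6  7  7  8  8
 U  0  1  2  3  3  4  5  6  7  7  8  9
 T  0  1  2  3  3  4  5  6  7  8  8  9
dp[12][11] = 9. One LCS (by backtracking along matches): NTNTTATUU.

9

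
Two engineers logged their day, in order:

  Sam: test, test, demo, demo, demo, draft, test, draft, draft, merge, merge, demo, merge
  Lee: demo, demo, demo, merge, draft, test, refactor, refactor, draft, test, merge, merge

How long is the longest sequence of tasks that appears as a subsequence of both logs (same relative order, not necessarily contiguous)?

Pick demo [3,1], demo [4,2], demo [5,3], draft [6,5], test [7,6], draft [8,9], merge [11,11], merge [13,12]; all 8 tasks appear in both, in order. dp[13][12] = 8 confirms this is the maximum.

8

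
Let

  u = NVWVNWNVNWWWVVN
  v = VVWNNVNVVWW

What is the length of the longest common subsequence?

Match V at u[2]=v[2]; then W at u[3]=v[3]; then N at u[5]=v[4]; then N at u[7]=v[5]; then V at u[8]=v[6]; then N at u[9]=v[7]; then W at u[11]=v[10]; then W at u[12]=v[11] — 8 characters in the same relative order in both, and the DP table's final entry dp[15][11] is also 8, so no common subsequence is longer.

8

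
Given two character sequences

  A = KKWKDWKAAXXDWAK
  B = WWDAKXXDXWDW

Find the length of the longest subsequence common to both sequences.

One common subsequence of length 7: W [3,2]; then D [5,3]; then K [7,5]; then X [10,7]; then X [11,9]; then D [12,11]; then W [13,12], and the DP table's final entry dp[15][12] is also 7, so no common subsequence is longer.

7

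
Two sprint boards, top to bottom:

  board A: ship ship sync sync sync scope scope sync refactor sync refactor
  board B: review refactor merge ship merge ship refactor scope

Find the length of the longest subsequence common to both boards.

3

Taking ship (board A #1, board B #4); then ship (board A #2, board B #6); then scope (board A #7, board B #8) gives a common subsequence of length 3. Since dp[11][8] = 3, nothing longer is possible.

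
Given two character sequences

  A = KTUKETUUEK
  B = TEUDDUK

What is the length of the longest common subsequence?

Match T at A[2]=B[1] → E at A[5]=B[2] → U at A[7]=B[3] → U at A[8]=B[6] → K at A[10]=B[7] — 5 characters in the same relative order in both. Since dp[10][7] = 5, nothing longer is possible.

5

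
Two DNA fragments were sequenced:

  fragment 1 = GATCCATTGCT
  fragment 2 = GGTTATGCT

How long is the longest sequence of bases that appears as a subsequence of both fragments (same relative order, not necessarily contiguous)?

7

Match G [1,2]; then T [3,4]; then A [6,5]; then T [8,6]; then G [9,7]; then C [10,8]; then T [11,9] — 7 bases in the same relative order in both. Since dp[11][9] = 7, nothing longer is possible.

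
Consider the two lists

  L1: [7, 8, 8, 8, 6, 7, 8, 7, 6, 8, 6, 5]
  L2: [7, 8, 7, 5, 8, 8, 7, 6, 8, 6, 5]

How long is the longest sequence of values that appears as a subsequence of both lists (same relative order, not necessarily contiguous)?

9

Let dp[i][j] be the LCS length of the first i values of L1 and the first j values of L2. dp[i][j] = dp[i-1][j-1]+1 when the i-th and j-th values match, else max(dp[i-1][j], dp[i][j-1]).
    ·  7  8  7  5  8  8  7  6  8  6  5
 ·  0  0  0  0  0  0  0  0  0  0  0  0
 7  0  1  1  1  1  1  1  1  1  1  1  1
 8  0  1  2  2  2  2  2  2  2  2  2  2
 8  0  1  2  2  2  3  3  3  3  3  3  3
 8  0  1  2  2  2  3  4  4  4  4  4  4
 6  0  1  2  2  2  3  4  4  5  5  5  5
 7  0  1  2  3  3  3  4  5  5  5  5  5
 8  0  1  2  3  3  4  4  5  5  6  6  6
 7  0  1  2  3  3  4  4  5  5  6  6  6
 6  0  1  2  3  3  4  4  5  6  6  7  7
 8  0  1  2  3  3  4  5  5  6  7  7  7
 6  0  1  2  3  3  4  5  5  6  7  8  8
 5  0  1  2  3  4  4  5  5  6  7  8  9
dp[12][11] = 9. One LCS (by backtracking along matches): 7, 8, 8, 8, 7, 6, 8, 6, 5.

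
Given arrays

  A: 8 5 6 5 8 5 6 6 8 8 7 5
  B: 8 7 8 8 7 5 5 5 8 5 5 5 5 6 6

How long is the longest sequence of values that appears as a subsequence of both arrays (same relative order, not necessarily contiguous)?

7

One common subsequence of length 7: 8 at A[1]=B[4]; then 5 at A[2]=B[7]; then 5 at A[4]=B[8]; then 8 at A[5]=B[9]; then 5 at A[6]=B[13]; then 6 at A[7]=B[14]; then 6 at A[8]=B[15]. Since dp[12][15] = 7, nothing longer is possible.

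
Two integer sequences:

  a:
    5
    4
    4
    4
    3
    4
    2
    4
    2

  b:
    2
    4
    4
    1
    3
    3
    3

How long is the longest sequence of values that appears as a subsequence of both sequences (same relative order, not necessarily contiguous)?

3

Taking 4 [2,2] → 4 [3,3] → 3 [5,7] gives a common subsequence of length 3. dp[9][7] = 3 confirms this is the maximum.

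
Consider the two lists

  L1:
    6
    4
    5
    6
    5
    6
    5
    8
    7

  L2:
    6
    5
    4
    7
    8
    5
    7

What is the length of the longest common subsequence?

Taking 6 [1,1], 4 [2,3], 5 [7,6], 7 [9,7] gives a common subsequence of length 4. The LCS DP gives dp[9][7] = 4, so this is optimal.

4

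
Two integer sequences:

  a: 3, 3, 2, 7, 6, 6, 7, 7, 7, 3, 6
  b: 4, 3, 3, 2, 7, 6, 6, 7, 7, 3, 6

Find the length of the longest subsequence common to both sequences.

One common subsequence of length 10: 3 (a #1, b #2) → 3 (a #2, b #3) → 2 (a #3, b #4) → 7 (a #4, b #5) → 6 (a #5, b #6) → 6 (a #6, b #7) → 7 (a #8, b #8) → 7 (a #9, b #9) → 3 (a #10, b #10) → 6 (a #11, b #11). Since dp[11][11] = 10, nothing longer is possible.

10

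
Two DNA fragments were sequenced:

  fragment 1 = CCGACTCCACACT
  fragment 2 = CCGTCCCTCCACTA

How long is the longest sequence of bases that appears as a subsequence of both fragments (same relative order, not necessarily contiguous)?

One common subsequence of length 10: C (fragment 1 #1, fragment 2 #1), C (fragment 1 #2, fragment 2 #2), G (fragment 1 #3, fragment 2 #3), C (fragment 1 #5, fragment 2 #7), T (fragment 1 #6, fragment 2 #8), C (fragment 1 #7, fragment 2 #9), C (fragment 1 #8, fragment 2 #10), A (fragment 1 #9, fragment 2 #11), C (fragment 1 #10, fragment 2 #12), A (fragment 1 #11, fragment 2 #14). dp[13][14] = 10 confirms this is the maximum.

10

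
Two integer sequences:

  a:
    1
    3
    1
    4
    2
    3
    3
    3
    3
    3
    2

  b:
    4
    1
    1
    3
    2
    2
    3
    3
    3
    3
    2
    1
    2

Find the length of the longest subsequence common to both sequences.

Let dp[i][j] be the LCS length of the first i values of a and the first j values of b. dp[i][j] = dp[i-1][j-1]+1 when the i-th and j-th values match, else max(dp[i-1][j], dp[i][j-1]).
    ·  4  1  1  3  2  2  3  3  3  3  2  1  2
 ·  0  0  0  0  0  0  0  0  0  0  0  0  0  0
 1  0  0  1  1  1  1  1  1  1  1  1  1  1  1
 3  0  0  1  1  2  2  2  2  2  2  2  2  2  2
 1  0  0  1  2  2  2  2  2  2  2  2  2  3  3
 4  0  1  1  2  2  2  2  2  2  2  2  2  3  3
 2  0  1  1  2  2  3  3  3  3  3  3  3  3  4
 3  0  1  1  2  3  3  3  4  4  4  4  4  4  4
 3  0  1  1  2  3  3  3  4  5  5  5  5  5  5
 3  0  1  1  2  3  3  3  4  5  6  6  6  6  6
 3  0  1  1  2  3  3  3  4  5  6  7  7  7  7
 3  0  1  1  2  3  3  3  4  5  6  7  7  7  7
 2  0  1  1  2  3  4  4  4  5  6  7  8  8  8
dp[11][13] = 8. One LCS (by backtracking along matches): 1, 3, 2, 3, 3, 3, 3, 2.

8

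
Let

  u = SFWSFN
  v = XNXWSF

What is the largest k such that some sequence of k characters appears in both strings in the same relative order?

Taking W at u[3]=v[4]; then S at u[4]=v[5]; then F at u[5]=v[6] gives a common subsequence of length 3. The LCS DP gives dp[6][6] = 3, so this is optimal.

3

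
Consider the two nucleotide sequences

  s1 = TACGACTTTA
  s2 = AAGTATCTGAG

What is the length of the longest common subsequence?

6

Pick A (s1 #2, s2 #2), then G (s1 #4, s2 #3), then A (s1 #5, s2 #5), then C (s1 #6, s2 #7), then T (s1 #7, s2 #8), then A (s1 #10, s2 #10); all 6 bases appear in both, in order. The LCS DP gives dp[10][11] = 6, so this is optimal.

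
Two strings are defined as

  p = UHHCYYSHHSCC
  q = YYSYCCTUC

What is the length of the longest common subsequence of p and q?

5

Let dp[i][j] be the LCS length of the first i characters of p and the first j characters of q. dp[i][j] = dp[i-1][j-1]+1 when the i-th and j-th characters match, else max(dp[i-1][j], dp[i][j-1]).
    ·  Y  Y  S  Y  C  C  T  U  C
 ·  0  0  0  0  0  0  0  0  0  0
 U  0  0  0  0  0  0  0  0  1  1
 H  0  0  0  0  0  0  0  0  1  1
 H  0  0  0  0  0  0  0  0  1  1
 C  0  0  0  0  0  1  1  1  1  2
 Y  0  1  1  1  1  1  1  1  1  2
 Y  0  1  2  2  2  2  2  2  2  2
 S  0  1  2  3  3  3  3  3  3  3
 H  0  1  2  3  3  3  3  3  3  3
 H  0  1  2  3  3  3  3  3  3  3
 S  0  1  2  3  3  3  3  3  3  3
 C  0  1  2  3  3  4  4  4  4  4
 C  0  1  2  3  3  4  5  5  5  5
dp[12][9] = 5. One LCS (by backtracking along matches): YYSCC.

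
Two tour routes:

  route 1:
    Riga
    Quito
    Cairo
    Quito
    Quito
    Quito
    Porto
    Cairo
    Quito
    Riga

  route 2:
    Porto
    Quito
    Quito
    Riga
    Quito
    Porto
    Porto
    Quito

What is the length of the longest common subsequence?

5

Taking Quito [2,2], Quito [4,3], Quito [5,5], Porto [7,7], Quito [9,8] gives a common subsequence of length 5. dp[10][8] = 5 confirms this is the maximum.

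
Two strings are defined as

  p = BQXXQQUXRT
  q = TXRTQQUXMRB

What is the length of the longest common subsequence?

Let dp[i][j] be the LCS length of the first i characters of p and the first j characters of q. dp[i][j] = dp[i-1][j-1]+1 when the i-th and j-th characters match, else max(dp[i-1][j], dp[i][j-1]).
    ·  T  X  R  T  Q  Q  U  X  M  R  B
 ·  0  0  0  0  0  0  0  0  0  0  0  0
 B  0  0  0  0  0  0  0  0  0  0  0  1
 Q  0  0  0  0  0  1  1  1  1  1  1  1
 X  0  0  1  1  1  1  1  1  2  2  2  2
 X  0  0  1  1  1  1  1  1  2  2  2  2
 Q  0  0  1  1  1  2  2  2  2  2  2  2
 Q  0  0  1  1  1  2  3  3  3  3  3  3
 U  0  0  1  1  1  2  3  4  4  4  4  4
 X  0  0  1  1  1  2  3  4  5  5  5  5
 R  0  0  1  2  2  2  3  4  5  5  6  6
 T  0  1  1  2  3  3  3  4  5  5  6  6
dp[10][11] = 6. One LCS (by backtracking along matches): XQQUXR.

6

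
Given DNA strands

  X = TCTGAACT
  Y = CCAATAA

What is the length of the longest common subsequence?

4

Match C (X #2, Y #2), then T (X #3, Y #5), then A (X #5, Y #6), then A (X #6, Y #7) — 4 bases in the same relative order in both, and the DP table's final entry dp[8][7] is also 4, so no common subsequence is longer.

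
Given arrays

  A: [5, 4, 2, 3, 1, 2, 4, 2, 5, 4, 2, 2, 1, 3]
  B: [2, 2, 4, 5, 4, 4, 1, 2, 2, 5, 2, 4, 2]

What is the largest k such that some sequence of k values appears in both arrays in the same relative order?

Pick 5 [1,4] → 4 [2,6] → 1 [5,7] → 2 [6,8] → 2 [8,9] → 5 [9,10] → 4 [10,12] → 2 [12,13]; all 8 values appear in both, in order. The LCS DP gives dp[14][13] = 8, so this is optimal.

8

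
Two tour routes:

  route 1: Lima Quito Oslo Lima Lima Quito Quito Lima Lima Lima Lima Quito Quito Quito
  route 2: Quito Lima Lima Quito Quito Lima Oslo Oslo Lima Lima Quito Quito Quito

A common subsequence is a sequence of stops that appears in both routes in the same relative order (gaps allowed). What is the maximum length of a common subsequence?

Match Quito at route 1[2]=route 2[1] → Lima at route 1[4]=route 2[2] → Lima at route 1[5]=route 2[3] → Quito at route 1[6]=route 2[4] → Quito at route 1[7]=route 2[5] → Lima at route 1[8]=route 2[6] → Lima at route 1[10]=route 2[9] → Lima at route 1[11]=route 2[10] → Quito at route 1[12]=route 2[11] → Quito at route 1[13]=route 2[12] → Quito at route 1[14]=route 2[13] — 11 stops in the same relative order in both. dp[14][13] = 11 confirms this is the maximum.

11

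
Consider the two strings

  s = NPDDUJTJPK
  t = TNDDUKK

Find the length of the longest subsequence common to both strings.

Match N [1,2]; then D [3,3]; then D [4,4]; then U [5,5]; then K [10,7] — 5 characters in the same relative order in both. The LCS DP gives dp[10][7] = 5, so this is optimal.

5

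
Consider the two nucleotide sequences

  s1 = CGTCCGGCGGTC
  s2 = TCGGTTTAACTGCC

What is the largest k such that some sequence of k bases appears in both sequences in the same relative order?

Taking C [1,2] → G [2,4] → T [3,7] → C [4,10] → G [7,12] → C [8,13] → C [12,14] gives a common subsequence of length 7. dp[12][14] = 7 confirms this is the maximum.

7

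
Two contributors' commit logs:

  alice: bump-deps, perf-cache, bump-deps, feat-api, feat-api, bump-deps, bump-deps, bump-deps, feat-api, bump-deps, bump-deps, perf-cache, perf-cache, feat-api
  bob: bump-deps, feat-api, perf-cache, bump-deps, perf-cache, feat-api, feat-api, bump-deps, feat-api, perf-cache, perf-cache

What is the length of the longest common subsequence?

9

Taking bump-deps (alice #1, bob #1); then perf-cache (alice #2, bob #3); then bump-deps (alice #3, bob #4); then feat-api (alice #4, bob #6); then feat-api (alice #5, bob #7); then bump-deps (alice #8, bob #8); then feat-api (alice #9, bob #9); then perf-cache (alice #12, bob #10); then perf-cache (alice #13, bob #11) gives a common subsequence of length 9. The LCS DP gives dp[14][11] = 9, so this is optimal.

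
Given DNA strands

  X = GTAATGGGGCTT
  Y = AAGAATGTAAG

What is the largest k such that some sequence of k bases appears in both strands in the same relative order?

6

Taking G (X #1, Y #3); then A (X #3, Y #4); then A (X #4, Y #5); then T (X #5, Y #6); then G (X #6, Y #7); then G (X #9, Y #11) gives a common subsequence of length 6. Since dp[12][11] = 6, nothing longer is possible.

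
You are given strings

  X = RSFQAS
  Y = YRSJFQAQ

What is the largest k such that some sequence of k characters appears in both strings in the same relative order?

One common subsequence of length 5: R (X #1, Y #2); then S (X #2, Y #3); then F (X #3, Y #5); then Q (X #4, Y #6); then A (X #5, Y #7), and the DP table's final entry dp[6][8] is also 5, so no common subsequence is longer.

5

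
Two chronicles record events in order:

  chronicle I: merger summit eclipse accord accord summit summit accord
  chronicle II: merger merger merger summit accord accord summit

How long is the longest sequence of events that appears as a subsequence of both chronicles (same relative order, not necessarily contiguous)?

Taking merger (chronicle I #1, chronicle II #3), then summit (chronicle I #2, chronicle II #4), then accord (chronicle I #4, chronicle II #5), then accord (chronicle I #5, chronicle II #6), then summit (chronicle I #7, chronicle II #7) gives a common subsequence of length 5. dp[8][7] = 5 confirms this is the maximum.

5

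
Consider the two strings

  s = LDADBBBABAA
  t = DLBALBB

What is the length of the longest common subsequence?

4

Let dp[i][j] be the LCS length of the first i characters of s and the first j characters of t. dp[i][j] = dp[i-1][j-1]+1 when the i-th and j-th characters match, else max(dp[i-1][j], dp[i][j-1]).
    ·  D  L  B  A  L  B  B
 ·  0  0  0  0  0  0  0  0
 L  0  0  1  1  1  1  1  1
 D  0  1  1  1  1  1  1  1
 A  0  1  1  1  2  2  2  2
 D  0  1  1  1  2  2  2  2
 B  0  1  1  2  2  2  3  3
 B  0  1  1  2  2  2  3  4
 B  0  1  1  2  2  2  3  4
 A  0  1  1  2  3  3  3  4
 B  0  1  1  2  3  3  4  4
 A  0  1  1  2  3  3  4  4
 A  0  1  1  2  3  3  4  4
dp[11][7] = 4. One LCS (by backtracking along matches): LABB.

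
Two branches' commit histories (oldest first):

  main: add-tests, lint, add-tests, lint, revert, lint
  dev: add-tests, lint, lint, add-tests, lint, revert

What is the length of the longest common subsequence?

5

One common subsequence of length 5: add-tests at main[1]=dev[1], lint at main[2]=dev[3], add-tests at main[3]=dev[4], lint at main[4]=dev[5], revert at main[5]=dev[6]. dp[6][6] = 5 confirms this is the maximum.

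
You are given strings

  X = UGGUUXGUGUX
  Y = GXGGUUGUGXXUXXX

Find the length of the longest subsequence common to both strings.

Taking G [2,3], G [3,4], U [4,5], U [5,6], G [7,7], U [8,8], G [9,9], U [10,12], X [11,15] gives a common subsequence of length 9. The LCS DP gives dp[11][15] = 9, so this is optimal.

9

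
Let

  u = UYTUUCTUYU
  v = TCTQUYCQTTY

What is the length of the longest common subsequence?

One common subsequence of length 5: U [1,5]; then Y [2,6]; then T [3,9]; then T [7,10]; then Y [9,11]. Since dp[10][11] = 5, nothing longer is possible.

5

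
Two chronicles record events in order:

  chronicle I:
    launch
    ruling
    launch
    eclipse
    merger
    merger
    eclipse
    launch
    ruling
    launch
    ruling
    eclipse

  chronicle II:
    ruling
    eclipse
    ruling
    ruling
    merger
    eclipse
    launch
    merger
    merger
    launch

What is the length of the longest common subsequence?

6

Taking ruling (chronicle I #2, chronicle II #1) → eclipse (chronicle I #4, chronicle II #2) → merger (chronicle I #6, chronicle II #5) → eclipse (chronicle I #7, chronicle II #6) → launch (chronicle I #8, chronicle II #7) → launch (chronicle I #10, chronicle II #10) gives a common subsequence of length 6. The LCS DP gives dp[12][10] = 6, so this is optimal.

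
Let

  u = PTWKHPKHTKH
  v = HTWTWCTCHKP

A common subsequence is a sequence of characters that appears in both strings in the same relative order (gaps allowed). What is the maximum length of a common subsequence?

Pick T (u #2, v #4); then W (u #3, v #5); then K (u #4, v #10); then P (u #6, v #11); all 4 characters appear in both, in order. Since dp[11][11] = 4, nothing longer is possible.

4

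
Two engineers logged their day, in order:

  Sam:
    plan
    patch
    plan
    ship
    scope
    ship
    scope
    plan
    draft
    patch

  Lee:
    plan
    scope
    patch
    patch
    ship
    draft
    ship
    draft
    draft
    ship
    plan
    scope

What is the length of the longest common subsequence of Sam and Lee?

Match plan at Sam[1]=Lee[1], patch at Sam[2]=Lee[4], ship at Sam[4]=Lee[7], ship at Sam[6]=Lee[10], scope at Sam[7]=Lee[12] — 5 tasks in the same relative order in both, and the DP table's final entry dp[10][12] is also 5, so no common subsequence is longer.

5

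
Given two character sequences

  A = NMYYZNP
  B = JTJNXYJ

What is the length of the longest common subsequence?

Let dp[i][j] be the LCS length of the first i characters of A and the first j characters of B. dp[i][j] = dp[i-1][j-1]+1 when the i-th and j-th characters match, else max(dp[i-1][j], dp[i][j-1]).
    ·  J  T  J  N  X  Y  J
 ·  0  0  0  0  0  0  0  0
 N  0  0  0  0  1  1  1  1
 M  0  0  0  0  1  1  1  1
 Y  0  0  0  0  1  1  2  2
 Y  0  0  0  0  1  1  2  2
 Z  0  0  0  0  1  1  2  2
 N  0  0  0  0  1  1  2  2
 P  0  0  0  0  1  1  2  2
dp[7][7] = 2. One LCS (by backtracking along matches): NY.

2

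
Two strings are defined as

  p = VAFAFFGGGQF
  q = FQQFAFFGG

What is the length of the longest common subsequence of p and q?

One common subsequence of length 6: F [3,4] → A [4,5] → F [5,6] → F [6,7] → G [8,8] → G [9,9], and the DP table's final entry dp[11][9] is also 6, so no common subsequence is longer.

6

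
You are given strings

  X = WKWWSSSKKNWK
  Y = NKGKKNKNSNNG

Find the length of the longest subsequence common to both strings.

Let dp[i][j] be the LCS length of the first i characters of X and the first j characters of Y. dp[i][j] = dp[i-1][j-1]+1 when the i-th and j-th characters match, else max(dp[i-1][j], dp[i][j-1]).
    ·  N  K  G  K  K  N  K  N  S  N  N  G
 ·  0  0  0  0  0  0  0  0  0  0  0  0  0
 W  0  0  0  0  0  0  0  0  0  0  0  0  0
 K  0  0  1  1  1  1  1  1  1  1  1  1  1
 W  0  0  1  1  1  1  1  1  1  1  1  1  1
 W  0  0  1  1  1  1  1  1  1  1  1  1  1
 S  0  0  1  1  1  1  1  1  1  2  2  2  2
 S  0  0  1  1  1  1  1  1  1  2  2  2  2
 S  0  0  1  1  1  1  1  1  1  2  2  2  2
 K  0  0  1  1  2  2  2  2  2  2  2  2  2
 K  0  0  1  1  2  3  3  3  3  3  3  3  3
 N  0  1  1  1  2  3  4  4  4  4  4  4  4
 W  0  1  1  1  2  3  4  4  4  4  4  4  4
 K  0  1  2  2  2  3  4  5  5  5  5  5  5
dp[12][12] = 5. One LCS (by backtracking along matches): KKKNK.

5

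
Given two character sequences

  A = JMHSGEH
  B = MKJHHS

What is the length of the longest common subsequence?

3

Let dp[i][j] be the LCS length of the first i characters of A and the first j characters of B. dp[i][j] = dp[i-1][j-1]+1 when the i-th and j-th characters match, else max(dp[i-1][j], dp[i][j-1]).
    ·  M  K  J  H  H  S
 ·  0  0  0  0  0  0  0
 J  0  0  0  1  1  1  1
 M  0  1  1  1  1  1  1
 H  0  1  1  1  2  2  2
 S  0  1  1  1  2  2  3
 G  0  1  1  1  2  2  3
 E  0  1  1  1  2  2  3
 H  0  1  1  1  2  3  3
dp[7][6] = 3. One LCS (by backtracking along matches): JHS.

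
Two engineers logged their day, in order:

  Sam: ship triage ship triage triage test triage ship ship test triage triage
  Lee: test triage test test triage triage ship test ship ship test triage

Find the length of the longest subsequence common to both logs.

8

One common subsequence of length 8: triage (Sam #2, Lee #2), triage (Sam #4, Lee #5), triage (Sam #5, Lee #6), test (Sam #6, Lee #8), ship (Sam #8, Lee #9), ship (Sam #9, Lee #10), test (Sam #10, Lee #11), triage (Sam #12, Lee #12). dp[12][12] = 8 confirms this is the maximum.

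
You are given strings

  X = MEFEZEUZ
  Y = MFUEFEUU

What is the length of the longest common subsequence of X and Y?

5

One common subsequence of length 5: M [1,1]; then E [2,4]; then F [3,5]; then E [4,6]; then U [7,8]. Since dp[8][8] = 5, nothing longer is possible.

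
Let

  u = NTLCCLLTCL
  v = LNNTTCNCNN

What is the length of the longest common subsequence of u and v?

Pick N (u #1, v #3), then T (u #2, v #5), then C (u #4, v #6), then C (u #5, v #8); all 4 characters appear in both, in order, and the DP table's final entry dp[10][10] is also 4, so no common subsequence is longer.

4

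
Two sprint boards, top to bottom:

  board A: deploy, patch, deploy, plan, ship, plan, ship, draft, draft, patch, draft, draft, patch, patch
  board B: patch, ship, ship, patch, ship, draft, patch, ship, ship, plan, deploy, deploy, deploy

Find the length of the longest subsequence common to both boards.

Taking patch (board A #2, board B #1), then ship (board A #5, board B #2), then ship (board A #7, board B #3), then patch (board A #10, board B #4), then draft (board A #12, board B #6), then patch (board A #13, board B #7) gives a common subsequence of length 6. dp[14][13] = 6 confirms this is the maximum.

6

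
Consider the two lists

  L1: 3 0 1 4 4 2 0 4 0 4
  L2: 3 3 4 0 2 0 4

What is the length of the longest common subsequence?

5

Pick 3 (L1 #1, L2 #2); then 0 (L1 #2, L2 #4); then 2 (L1 #6, L2 #5); then 0 (L1 #9, L2 #6); then 4 (L1 #10, L2 #7); all 5 values appear in both, in order. The LCS DP gives dp[10][7] = 5, so this is optimal.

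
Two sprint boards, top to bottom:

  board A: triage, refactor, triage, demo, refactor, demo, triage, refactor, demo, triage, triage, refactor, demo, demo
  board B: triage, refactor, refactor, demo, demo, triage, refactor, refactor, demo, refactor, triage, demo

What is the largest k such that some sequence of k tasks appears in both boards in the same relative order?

9

Match triage (board A #1, board B #1), then refactor (board A #2, board B #3), then demo (board A #4, board B #4), then demo (board A #6, board B #5), then triage (board A #7, board B #6), then refactor (board A #8, board B #8), then demo (board A #9, board B #9), then triage (board A #11, board B #11), then demo (board A #14, board B #12) — 9 tasks in the same relative order in both. dp[14][12] = 9 confirms this is the maximum.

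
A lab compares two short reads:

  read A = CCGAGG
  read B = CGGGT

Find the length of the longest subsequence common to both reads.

4

Let dp[i][j] be the LCS length of the first i bases of read A and the first j bases of read B. dp[i][j] = dp[i-1][j-1]+1 when the i-th and j-th bases match, else max(dp[i-1][j], dp[i][j-1]).
    ·  C  G  G  G  T
 ·  0  0  0  0  0  0
 C  0  1  1  1  1  1
 C  0  1  1  1  1  1
 G  0  1  2  2  2  2
 A  0  1  2  2  2  2
 G  0  1  2  3  3  3
 G  0  1  2  3  4  4
dp[6][5] = 4. One LCS (by backtracking along matches): CGGG.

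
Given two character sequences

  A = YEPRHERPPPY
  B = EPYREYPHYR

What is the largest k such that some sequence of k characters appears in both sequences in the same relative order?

Let dp[i][j] be the LCS length of the first i characters of A and the first j characters of B. dp[i][j] = dp[i-1][j-1]+1 when the i-th and j-th characters match, else max(dp[i-1][j], dp[i][j-1]).
    ·  E  P  Y  R  E  Y  P  H  Y  R
 ·  0  0  0  0  0  0  0  0  0  0  0
 Y  0  0  0  1  1  1  1  1  1  1  1
 E  0  1  1  1  1  2  2  2  2  2  2
 P  0  1  2  2  2  2  2  3  3  3  3
 R  0  1  2  2  3  3  3  3  3  3  4
 H  0  1  2  2  3  3  3  3  4  4  4
 E  0  1  2  2  3  4  4  4  4  4  4
 R  0  1  2  2  3  4  4  4  4  4  5
 P  0  1  2  2  3  4  4  5  5  5  5
 P  0  1  2  2  3  4  4  5  5  5  5
 P  0  1  2  2  3  4  4  5  5  5  5
 Y  0  1  2  3  3  4  5  5  5  6  6
dp[11][10] = 6. One LCS (by backtracking along matches): EPREPY.

6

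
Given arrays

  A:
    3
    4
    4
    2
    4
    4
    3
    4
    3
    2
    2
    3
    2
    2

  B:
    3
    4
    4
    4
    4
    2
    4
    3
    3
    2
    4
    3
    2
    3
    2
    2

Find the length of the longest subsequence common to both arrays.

12

One common subsequence of length 12: 3 at A[1]=B[1], 4 at A[2]=B[4], 4 at A[3]=B[5], 2 at A[4]=B[6], 4 at A[5]=B[7], 3 at A[7]=B[9], 4 at A[8]=B[11], 3 at A[9]=B[12], 2 at A[11]=B[13], 3 at A[12]=B[14], 2 at A[13]=B[15], 2 at A[14]=B[16], and the DP table's final entry dp[14][16] is also 12, so no common subsequence is longer.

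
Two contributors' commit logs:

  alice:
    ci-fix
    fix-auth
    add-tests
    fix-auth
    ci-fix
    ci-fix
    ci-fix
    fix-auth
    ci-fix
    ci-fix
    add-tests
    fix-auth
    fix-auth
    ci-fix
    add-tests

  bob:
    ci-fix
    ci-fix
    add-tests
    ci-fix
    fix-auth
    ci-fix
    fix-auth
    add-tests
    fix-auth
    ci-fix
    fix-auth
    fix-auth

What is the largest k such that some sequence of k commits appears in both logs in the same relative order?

8

One common subsequence of length 8: ci-fix [1,2], add-tests [3,3], fix-auth [4,5], ci-fix [5,6], fix-auth [8,9], ci-fix [10,10], fix-auth [12,11], fix-auth [13,12]. The LCS DP gives dp[15][12] = 8, so this is optimal.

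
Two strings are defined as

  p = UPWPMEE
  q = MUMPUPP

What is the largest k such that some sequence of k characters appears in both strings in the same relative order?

Let dp[i][j] be the LCS length of the first i characters of p and the first j characters of q. dp[i][j] = dp[i-1][j-1]+1 when the i-th and j-th characters match, else max(dp[i-1][j], dp[i][j-1]).
    ·  M  U  M  P  U  P  P
 ·  0  0  0  0  0  0  0  0
 U  0  0  1  1  1  1  1  1
 P  0  0  1  1  2  2  2  2
 W  0  0  1  1  2  2  2  2
 P  0  0  1  1  2  2  3  3
 M  0  1  1  2  2  2  3  3
 E  0  1  1  2  2  2  3  3
 E  0  1  1  2  2  2  3  3
dp[7][7] = 3. One LCS (by backtracking along matches): UPP.

3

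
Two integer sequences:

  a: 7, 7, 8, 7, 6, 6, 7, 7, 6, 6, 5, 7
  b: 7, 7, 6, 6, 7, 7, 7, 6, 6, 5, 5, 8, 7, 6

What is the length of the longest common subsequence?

One common subsequence of length 10: 7 at a[2]=b[1] → 7 at a[4]=b[2] → 6 at a[5]=b[3] → 6 at a[6]=b[4] → 7 at a[7]=b[6] → 7 at a[8]=b[7] → 6 at a[9]=b[8] → 6 at a[10]=b[9] → 5 at a[11]=b[11] → 7 at a[12]=b[13], and the DP table's final entry dp[12][14] is also 10, so no common subsequence is longer.

10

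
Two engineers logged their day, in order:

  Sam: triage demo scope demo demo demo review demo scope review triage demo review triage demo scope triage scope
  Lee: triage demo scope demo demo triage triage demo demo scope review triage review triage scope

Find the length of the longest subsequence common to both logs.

Pick triage [1,1], demo [2,2], scope [3,3], demo [4,4], demo [5,5], demo [6,8], demo [8,9], scope [9,10], review [10,11], triage [11,12], review [13,13], triage [17,14], scope [18,15]; all 13 tasks appear in both, in order. dp[18][15] = 13 confirms this is the maximum.

13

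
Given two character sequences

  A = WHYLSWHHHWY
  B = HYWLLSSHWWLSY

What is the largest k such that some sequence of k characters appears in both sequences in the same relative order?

7

Let dp[i][j] be the LCS length of the first i characters of A and the first j characters of B. dp[i][j] = dp[i-1][j-1]+1 when the i-th and j-th characters match, else max(dp[i-1][j], dp[i][j-1]).
    ·  H  Y  W  L  L  S  S  H  W  W  L  S  Y
 ·  0  0  0  0  0  0  0  0  0  0  0  0  0  0
 W  0  0  0  1  1  1  1  1  1  1  1  1  1  1
 H  0  1  1  1  1  1  1  1  2  2  2  2  2  2
 Y  0  1  2  2  2  2  2  2  2  2  2  2  2  3
 L  0  1  2  2  3  3  3  3  3  3  3  3  3  3
 S  0  1  2  2  3  3  4  4  4  4  4  4  4  4
 W  0  1  2  3  3  3  4  4  4  5  5  5  5  5
 H  0  1  2  3  3  3  4  4  5  5  5  5  5  5
 H  0  1  2  3  3  3  4  4  5  5  5  5  5  5
 H  0  1  2  3  3  3  4  4  5  5  5  5  5  5
 W  0  1  2  3  3  3  4  4  5  6  6  6  6  6
 Y  0  1  2  3  3  3  4  4  5  6  6  6  6  7
dp[11][13] = 7. One LCS (by backtracking along matches): HYLSWWY.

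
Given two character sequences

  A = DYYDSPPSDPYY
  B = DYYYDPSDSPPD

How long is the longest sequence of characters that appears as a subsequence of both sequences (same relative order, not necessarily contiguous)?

8

Let dp[i][j] be the LCS length of the first i characters of A and the first j characters of B. dp[i][j] = dp[i-1][j-1]+1 when the i-th and j-th characters match, else max(dp[i-1][j], dp[i][j-1]).
    ·  D  Y  Y  Y  D  P  S  D  S  P  P  D
 ·  0  0  0  0  0  0  0  0  0  0  0  0  0
 D  0  1  1  1  1  1  1  1  1  1  1  1  1
 Y  0  1  2  2  2  2  2  2  2  2  2  2  2
 Y  0  1  2  3  3  3  3  3  3  3  3  3  3
 D  0  1  2  3  3  4  4  4  4  4  4  4  4
 S  0  1  2  3  3  4  4  5  5  5  5  5  5
 P  0  1  2  3  3  4  5  5  5  5  6  6  6
 P  0  1  2  3  3  4  5  5  5  5  6  7  7
 S  0  1  2  3  3  4  5  6  6  6  6  7  7
 D  0  1  2  3  3  4  5  6  7  7  7  7  8
 P  0  1  2  3  3  4  5  6  7  7  8  8  8
 Y  0  1  2  3  4  4  5  6  7  7  8  8  8
 Y  0  1  2  3  4  4  5  6  7  7  8  8  8
dp[12][12] = 8. One LCS (by backtracking along matches): DYYDSPPD.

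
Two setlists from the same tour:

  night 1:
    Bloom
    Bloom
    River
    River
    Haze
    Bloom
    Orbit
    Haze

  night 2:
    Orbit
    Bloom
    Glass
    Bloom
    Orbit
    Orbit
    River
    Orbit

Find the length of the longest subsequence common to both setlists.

Pick Bloom (night 1 #1, night 2 #2), Bloom (night 1 #2, night 2 #4), River (night 1 #4, night 2 #7), Orbit (night 1 #7, night 2 #8); all 4 songs appear in both, in order. dp[8][8] = 4 confirms this is the maximum.

4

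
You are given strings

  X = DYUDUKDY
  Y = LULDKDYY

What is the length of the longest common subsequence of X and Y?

Let dp[i][j] be the LCS length of the first i characters of X and the first j characters of Y. dp[i][j] = dp[i-1][j-1]+1 when the i-th and j-th characters match, else max(dp[i-1][j], dp[i][j-1]).
    ·  L  U  L  D  K  D  Y  Y
 ·  0  0  0  0  0  0  0  0  0
 D  0  0  0  0  1  1  1  1  1
 Y  0  0  0  0  1  1  1  2  2
 U  0  0  1  1  1  1  1  2  2
 D  0  0  1  1  2  2  2  2  2
 U  0  0  1  1  2  2  2  2  2
 K  0  0  1  1  2  3  3  3  3
 D  0  0  1  1  2  3  4  4  4
 Y  0  0  1  1  2  3  4  5  5
dp[8][8] = 5. One LCS (by backtracking along matches): UDKDY.

5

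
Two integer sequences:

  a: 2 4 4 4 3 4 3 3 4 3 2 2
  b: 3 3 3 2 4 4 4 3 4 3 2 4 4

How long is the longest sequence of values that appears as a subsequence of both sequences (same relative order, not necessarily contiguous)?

Taking 2 (a #1, b #4); then 4 (a #2, b #5); then 4 (a #3, b #6); then 4 (a #4, b #7); then 3 (a #5, b #8); then 4 (a #6, b #9); then 3 (a #7, b #10); then 4 (a #9, b #13) gives a common subsequence of length 8. dp[12][13] = 8 confirms this is the maximum.

8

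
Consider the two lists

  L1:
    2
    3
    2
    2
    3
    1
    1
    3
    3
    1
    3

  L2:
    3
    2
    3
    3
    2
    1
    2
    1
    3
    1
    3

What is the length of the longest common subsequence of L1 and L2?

One common subsequence of length 8: 2 [1,2]; then 3 [2,4]; then 2 [3,5]; then 2 [4,7]; then 1 [7,8]; then 3 [9,9]; then 1 [10,10]; then 3 [11,11]. dp[11][11] = 8 confirms this is the maximum.

8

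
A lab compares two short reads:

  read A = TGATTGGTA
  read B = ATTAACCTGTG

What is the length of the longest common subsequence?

Let dp[i][j] be the LCS length of the first i bases of read A and the first j bases of read B. dp[i][j] = dp[i-1][j-1]+1 when the i-th and j-th bases match, else max(dp[i-1][j], dp[i][j-1]).
    ·  A  T  T  A  A  C  C  T  G  T  G
 ·  0  0  0  0  0  0  0  0  0  0  0  0
 T  0  0  1  1  1  1  1  1  1  1  1  1
 G  0  0  1  1  1  1  1  1  1  2  2  2
 A  0  1  1  1  2  2  2  2  2  2  2  2
 T  0  1  2  2  2  2  2  2  3  3  3  3
 T  0  1  2  3  3  3  3  3  3  3  4  4
 G  0  1  2  3  3  3  3  3  3  4  4  5
 G  0  1  2  3  3  3  3  3  3  4  4  5
 T  0  1  2  3  3  3  3  3  4  4  5  5
 A  0  1  2  3  4  4  4  4  4  4  5  5
dp[9][11] = 5. One LCS (by backtracking along matches): TATTG.

5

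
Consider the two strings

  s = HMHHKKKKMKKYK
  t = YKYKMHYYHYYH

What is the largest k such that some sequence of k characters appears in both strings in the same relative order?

Match M at s[2]=t[5] → H at s[3]=t[6] → H at s[4]=t[9] → Y at s[12]=t[11] — 4 characters in the same relative order in both. dp[13][12] = 4 confirms this is the maximum.

4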